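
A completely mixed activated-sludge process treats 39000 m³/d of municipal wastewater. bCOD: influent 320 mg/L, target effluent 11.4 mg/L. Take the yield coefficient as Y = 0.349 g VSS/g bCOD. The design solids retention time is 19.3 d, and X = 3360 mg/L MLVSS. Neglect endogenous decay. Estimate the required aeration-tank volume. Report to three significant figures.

V ≈ 24100 m³

V·X = Y·Q·ΔS·θ_c gives V = 0.349 × 39000 × (320 − 11.4) × 19.3 / 3360 = 24127 m³.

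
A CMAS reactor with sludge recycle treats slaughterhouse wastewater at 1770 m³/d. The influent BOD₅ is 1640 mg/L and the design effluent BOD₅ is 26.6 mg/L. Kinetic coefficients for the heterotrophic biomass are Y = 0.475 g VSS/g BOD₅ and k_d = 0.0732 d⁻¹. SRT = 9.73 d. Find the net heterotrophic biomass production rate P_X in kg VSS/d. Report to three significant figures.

Correct the yield for decay: Y_obs = Y/(1 + k_d θ_c) = 0.475 / (1 + 0.0732 × 9.73) = 0.475 / 1.712 = 0.2774.
Mass of BOD₅ removed per day: Q(S₀ − S) = 1770 × 1613 g/m³ = 2856 kg/d.
So the net sludge growth is P_X = 0.2774 × 2856 = 792.2 kg VSS/d.

P_X ≈ 792 kg VSS/d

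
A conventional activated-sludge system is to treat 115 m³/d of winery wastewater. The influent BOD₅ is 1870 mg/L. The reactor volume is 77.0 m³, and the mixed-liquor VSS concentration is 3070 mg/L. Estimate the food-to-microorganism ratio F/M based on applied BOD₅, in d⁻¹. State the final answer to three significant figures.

F/M = Q·S₀ / (V·X) = 115 × 1870 / (77.00 × 3070) = 0.9097 g BOD₅·(g VSS·d)⁻¹.

F/M ≈ 0.910 d⁻¹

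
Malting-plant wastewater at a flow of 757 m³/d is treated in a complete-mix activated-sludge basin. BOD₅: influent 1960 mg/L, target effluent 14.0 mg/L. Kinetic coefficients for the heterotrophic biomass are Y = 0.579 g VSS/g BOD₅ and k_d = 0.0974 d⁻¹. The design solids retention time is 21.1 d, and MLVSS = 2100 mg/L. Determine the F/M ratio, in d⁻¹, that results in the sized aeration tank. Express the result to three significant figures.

From the SRT design equation V = Y Q (S₀−S) θ_c / [X (1 + k_d θ_c)] = 0.579 × 757 × (1960 − 14.0) × 21.1 / [2100 × (1 + 0.0974 × 21.1)] = 1.8×10^7 / 6416 = 2805 m³.
F/M = Q·S₀ / (V·X) = 757 × 1960 / (2805 × 2100) = 0.2519 g BOD₅·(g VSS·d)⁻¹.

F/M ≈ 0.252 d⁻¹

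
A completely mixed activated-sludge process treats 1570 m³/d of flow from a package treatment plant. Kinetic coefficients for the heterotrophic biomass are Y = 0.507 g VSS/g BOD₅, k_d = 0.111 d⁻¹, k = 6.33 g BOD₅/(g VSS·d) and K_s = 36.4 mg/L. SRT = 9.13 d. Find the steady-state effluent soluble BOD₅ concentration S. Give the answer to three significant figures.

S ≈ 2.69 mg/L

For a completely mixed reactor with recycle the Lawrence–McCarty relation gives S = K_s·(1 + k_d·θ_c) / [θ_c·(Y·k − k_d) − 1] = 36.4 × (1 + 0.111 × 9.13) / [9.13 × (0.507 × 6.33 − 0.111) − 1] = 73.29 / 27.29 = 2.686 mg/L.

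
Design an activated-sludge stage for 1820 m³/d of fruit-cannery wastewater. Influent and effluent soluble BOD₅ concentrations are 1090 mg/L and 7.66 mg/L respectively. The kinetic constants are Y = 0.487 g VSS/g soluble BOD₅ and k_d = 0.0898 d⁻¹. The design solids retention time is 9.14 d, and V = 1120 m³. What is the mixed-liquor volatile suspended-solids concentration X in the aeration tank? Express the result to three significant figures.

X ≈ 4300 mg/L

Solving the biomass balance for X: X = Y Q (S₀−S) θ_c / [V (1+k_d θ_c)] = 0.487 × 1820 × (1090 − 7.66) × 9.14 / [1120 × (1 + 0.0898 × 9.14)] = 4300 mg/L.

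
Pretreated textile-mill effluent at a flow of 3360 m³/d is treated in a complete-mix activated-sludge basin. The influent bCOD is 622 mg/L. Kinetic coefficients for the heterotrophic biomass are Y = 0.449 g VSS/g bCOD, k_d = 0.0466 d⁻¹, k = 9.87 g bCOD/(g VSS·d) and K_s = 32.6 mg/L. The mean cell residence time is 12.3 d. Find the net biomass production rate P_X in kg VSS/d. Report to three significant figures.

Effluent substrate depends only on kinetics and SRT: S = K_s(1 + k_d θ_c) / [θ_c(Yk − k_d) − 1] = 32.6 × (1 + 0.0466 × 12.3) / [12.3 × (0.449 × 9.87 − 0.0466) − 1] = 51.29 / 52.94 = 0.9688 mg/L.
Y_obs = Y / (1 + k_d θ_c) = 0.449 / (1 + 0.0466 × 12.3) = 0.449 / 1.573 = 0.2854.
Q·(S₀ − S) = 3360 × (622 − 0.969) × 10⁻³ = 2087 kg/d removed.
So the net sludge growth is P_X = 0.2854 × 2087 = 595.6 kg VSS/d.

P_X ≈ 596 kg VSS/d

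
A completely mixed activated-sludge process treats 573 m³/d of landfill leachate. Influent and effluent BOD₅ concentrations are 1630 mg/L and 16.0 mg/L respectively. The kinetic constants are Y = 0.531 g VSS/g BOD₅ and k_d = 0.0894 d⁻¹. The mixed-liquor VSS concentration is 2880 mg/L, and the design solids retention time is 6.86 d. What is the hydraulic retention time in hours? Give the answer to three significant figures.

Rearranging the biomass balance for a CMAS with decay, V = Y·Q·ΔS·θ_c / [X·(1+k_d θ_c)] = 0.531 × 573 × (1630 − 16.0) × 6.86 / [2880 × (1 + 0.0894 × 6.86)] = 3.37×10^6 / 4646 = 725.1 m³.
HRT = V/Q = 725.1 m³ / 573 m³·d⁻¹ = 1.265 d × 24 = 30.37 h.

τ ≈ 30.4 h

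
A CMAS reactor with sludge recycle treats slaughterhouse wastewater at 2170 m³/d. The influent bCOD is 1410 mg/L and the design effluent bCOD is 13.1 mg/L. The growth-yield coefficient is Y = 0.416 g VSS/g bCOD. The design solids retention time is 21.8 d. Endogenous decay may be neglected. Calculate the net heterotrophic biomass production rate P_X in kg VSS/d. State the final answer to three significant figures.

P_X ≈ 1260 kg VSS/d

No decay correction is needed, so Y_obs = Y = 0.416.
ΔS = 1410 − 13.1 = 1397 mg/L, so the substrate removal rate is 2170 × 1397/1000 = 3031 kg bCOD/d.
P_X = Y_obs · Q(S₀ − S) = 0.4160 × 3031 = 1261 kg VSS/d.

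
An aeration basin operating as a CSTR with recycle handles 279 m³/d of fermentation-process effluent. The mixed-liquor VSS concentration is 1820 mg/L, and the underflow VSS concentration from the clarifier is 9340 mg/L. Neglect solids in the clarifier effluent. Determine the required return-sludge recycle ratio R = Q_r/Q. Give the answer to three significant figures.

R = Q_r/Q = X/(X_r − X) = 1820 / (9340 − 1820) = 0.2420.

R ≈ 0.242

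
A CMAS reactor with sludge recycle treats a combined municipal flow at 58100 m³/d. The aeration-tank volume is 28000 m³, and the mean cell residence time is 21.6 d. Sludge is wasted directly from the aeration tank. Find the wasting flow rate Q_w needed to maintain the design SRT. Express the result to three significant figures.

Wasting from the aeration tank: Q_w = V / θ_c = 28000 / 21.6 = 1296 m³/d.

Q_w ≈ 1300 m³/d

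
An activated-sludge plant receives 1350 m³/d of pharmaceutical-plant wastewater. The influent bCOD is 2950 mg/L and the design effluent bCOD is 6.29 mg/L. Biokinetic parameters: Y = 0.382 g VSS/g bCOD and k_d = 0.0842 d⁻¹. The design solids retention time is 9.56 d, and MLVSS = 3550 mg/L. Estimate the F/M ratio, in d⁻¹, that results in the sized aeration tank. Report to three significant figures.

F/M ≈ 0.495 d⁻¹

Steady-state biomass mass balance: V·X·(1 + k_d·θ_c) = Y·Q·(S₀ − S)·θ_c, so V = 0.382 × 1350 × (2950 − 6.29) × 9.56 / [3550 × (1 + 0.0842 × 9.56)] = 1.45×10^7 / 6408 = 2265 m³.
F/M = applied load / biomass = Q·S₀/(V·X) = 1350 × 2950 / (2265 × 3550) = 0.4953 d⁻¹.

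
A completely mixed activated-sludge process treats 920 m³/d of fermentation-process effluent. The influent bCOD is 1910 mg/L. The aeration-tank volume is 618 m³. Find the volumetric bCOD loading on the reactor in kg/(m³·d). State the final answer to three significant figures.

L_v ≈ 2.84 kg bCOD/(m³·d)

Volumetric loading L_v = Q·S₀ / V = 920 × 1910 g/m³ / 618.0 m³ = 2843 g/(m³·d) = 2.843 kg bCOD/(m³·d).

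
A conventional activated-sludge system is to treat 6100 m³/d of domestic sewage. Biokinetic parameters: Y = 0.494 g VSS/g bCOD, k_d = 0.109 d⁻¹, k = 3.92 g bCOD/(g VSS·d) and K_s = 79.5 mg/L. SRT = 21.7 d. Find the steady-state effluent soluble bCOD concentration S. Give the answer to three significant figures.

For a completely mixed reactor with recycle the Lawrence–McCarty relation gives S = K_s·(1 + k_d·θ_c) / [θ_c·(Y·k − k_d) − 1] = 79.5 × (1 + 0.109 × 21.7) / [21.7 × (0.494 × 3.92 − 0.109) − 1] = 267.5 / 38.66 = 6.921 mg/L.

S ≈ 6.92 mg/L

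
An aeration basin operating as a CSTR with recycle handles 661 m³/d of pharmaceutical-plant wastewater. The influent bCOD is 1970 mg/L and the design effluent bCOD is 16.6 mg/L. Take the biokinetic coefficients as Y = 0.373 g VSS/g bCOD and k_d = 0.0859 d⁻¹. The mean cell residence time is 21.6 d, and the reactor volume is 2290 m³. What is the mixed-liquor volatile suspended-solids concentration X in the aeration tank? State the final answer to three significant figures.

X = Y·Q·ΔS·θ_c / [V·(1 + k_d θ_c)] = 0.373 × 661 × (1970 − 16.6) × 21.6 / [2290 × (1 + 0.0859 × 21.6)] = 1591 mg/L.

X ≈ 1590 mg/L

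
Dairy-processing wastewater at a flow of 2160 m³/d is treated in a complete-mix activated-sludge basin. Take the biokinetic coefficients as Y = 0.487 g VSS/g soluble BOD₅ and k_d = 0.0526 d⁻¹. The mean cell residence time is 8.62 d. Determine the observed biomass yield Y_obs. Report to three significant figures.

Y_obs ≈ 0.335 g VSS/g soluble BOD₅

Correct the yield for decay: Y_obs = Y/(1 + k_d θ_c) = 0.487 / (1 + 0.0526 × 8.62) = 0.487 / 1.453 = 0.3351.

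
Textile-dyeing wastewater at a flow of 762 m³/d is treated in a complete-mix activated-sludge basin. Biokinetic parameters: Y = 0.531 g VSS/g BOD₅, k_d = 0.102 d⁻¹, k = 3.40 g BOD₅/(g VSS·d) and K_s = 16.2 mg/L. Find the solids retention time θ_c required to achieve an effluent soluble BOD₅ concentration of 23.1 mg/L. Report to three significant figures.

From 1/θ_c = Y·k·S/(K_s + S) − k_d: Y·k·S/(K_s+S) = 0.531 × 3.40 × 23.1 / (16.2 + 23.1) = 1.061 d⁻¹.
θ_c = 1/(μ − k_d) = 1/(1.061 − 0.102) = 1/0.9592 = 1.043 d.

θ_c ≈ 1.04 d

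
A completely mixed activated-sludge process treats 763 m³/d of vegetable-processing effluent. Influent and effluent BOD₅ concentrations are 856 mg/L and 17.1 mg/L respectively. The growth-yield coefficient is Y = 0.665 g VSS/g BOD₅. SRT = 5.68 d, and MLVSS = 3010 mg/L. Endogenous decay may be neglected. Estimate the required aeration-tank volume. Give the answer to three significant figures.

V·X = Y·Q·ΔS·θ_c gives V = 0.665 × 763 × (856 − 17.1) × 5.68 / 3010 = 803.2 m³.

V ≈ 803 m³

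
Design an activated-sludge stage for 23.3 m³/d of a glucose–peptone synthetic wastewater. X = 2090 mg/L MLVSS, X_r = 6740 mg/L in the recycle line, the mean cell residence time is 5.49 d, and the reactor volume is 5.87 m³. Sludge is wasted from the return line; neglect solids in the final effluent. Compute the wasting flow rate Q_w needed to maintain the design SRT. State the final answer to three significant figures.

Q_w ≈ 0.332 m³/d

θ_c = V·X/(Q_w·X_r) when wasting from the recycle, so Q_w = V·X/(θ_c·X_r) = 5.870 × 2090 / (5.49 × 6740) = 0.3316 m³/d.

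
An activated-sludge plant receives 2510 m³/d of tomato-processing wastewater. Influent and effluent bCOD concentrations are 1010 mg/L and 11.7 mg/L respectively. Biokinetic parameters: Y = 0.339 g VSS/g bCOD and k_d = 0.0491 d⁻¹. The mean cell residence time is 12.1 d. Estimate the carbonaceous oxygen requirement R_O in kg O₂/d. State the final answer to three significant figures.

The observed yield is Y_obs = Y/(1 + k_d·θ_c) = 0.339 / (1 + 0.0491 × 12.1) = 0.339 / 1.594 = 0.2127 g VSS per g bCOD removed.
Mass of bCOD removed per day: Q(S₀ − S) = 2510 × 998.3 g/m³ = 2506 kg/d.
Biomass synthesised: P_X = Y_obs × 2506 = 532.9 kg VSS/d.
Carbonaceous O₂ demand = substrate oxidised − cell-mass equivalent = 2506 − 1.42 × 532.9 = 1749 kg O₂/d.

R_O ≈ 1750 kg O₂/d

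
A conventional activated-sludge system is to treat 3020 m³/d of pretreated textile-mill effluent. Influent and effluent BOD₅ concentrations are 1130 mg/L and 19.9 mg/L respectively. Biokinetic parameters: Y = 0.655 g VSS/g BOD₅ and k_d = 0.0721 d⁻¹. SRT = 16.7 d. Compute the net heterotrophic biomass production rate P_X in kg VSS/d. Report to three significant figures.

Observed yield with endogenous decay: Y_obs = Y / (1 + k_d·θ_c) = 0.655 / (1 + 0.0721 × 16.7) = 0.655 / 2.204 = 0.2972 g VSS/g BOD₅.
ΔS = 1130 − 19.9 = 1110 mg/L, so the substrate removal rate is 3020 × 1110/1000 = 3353 kg BOD₅/d.
P_X = Y_obs · Q(S₀ − S) = 0.2972 × 3353 = 996.3 kg VSS/d.

P_X ≈ 996 kg VSS/d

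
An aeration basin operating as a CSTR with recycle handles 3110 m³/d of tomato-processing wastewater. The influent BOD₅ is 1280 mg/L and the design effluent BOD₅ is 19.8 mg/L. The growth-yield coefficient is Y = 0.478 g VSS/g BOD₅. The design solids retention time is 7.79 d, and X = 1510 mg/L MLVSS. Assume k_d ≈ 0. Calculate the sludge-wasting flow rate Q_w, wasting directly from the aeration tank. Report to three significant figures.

Q_w ≈ 1240 m³/d

V·X = Y·Q·ΔS·θ_c gives V = 0.478 × 3110 × (1280 − 19.8) × 7.79 / 1510 = 9665 m³.
With mixed-liquor wasting, θ_c = V/Q_w, so Q_w = V/θ_c = 9665/7.79 = 1241 m³/d.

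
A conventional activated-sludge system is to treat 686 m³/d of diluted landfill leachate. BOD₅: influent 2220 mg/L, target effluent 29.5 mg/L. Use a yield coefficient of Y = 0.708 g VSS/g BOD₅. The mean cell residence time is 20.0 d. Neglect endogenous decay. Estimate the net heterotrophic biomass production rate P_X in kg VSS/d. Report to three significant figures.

With endogenous decay neglected, the observed yield equals the true yield: Y_obs = Y = 0.708 g VSS/g BOD₅.
Q·(S₀ − S) = 686 × (2220 − 29.5) × 10⁻³ = 1503 kg/d removed.
P_X = Y_obs · Q(S₀ − S) = 0.7080 × 1503 = 1064 kg VSS/d.

P_X ≈ 1060 kg VSS/d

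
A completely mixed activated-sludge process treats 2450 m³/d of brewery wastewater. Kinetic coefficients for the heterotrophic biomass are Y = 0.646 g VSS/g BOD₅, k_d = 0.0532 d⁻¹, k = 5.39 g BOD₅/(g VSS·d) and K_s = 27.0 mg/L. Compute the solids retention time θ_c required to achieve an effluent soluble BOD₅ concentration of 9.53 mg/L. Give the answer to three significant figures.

θ_c ≈ 1.17 d

From 1/θ_c = Y·k·S/(K_s + S) − k_d: Y·k·S/(K_s+S) = 0.646 × 5.39 × 9.53 / (27.0 + 9.53) = 0.9084 d⁻¹.
Then 1/θ_c = μ − k_d = 0.9084 − 0.0532 = 0.8552 d⁻¹, giving θ_c = 1.169 d.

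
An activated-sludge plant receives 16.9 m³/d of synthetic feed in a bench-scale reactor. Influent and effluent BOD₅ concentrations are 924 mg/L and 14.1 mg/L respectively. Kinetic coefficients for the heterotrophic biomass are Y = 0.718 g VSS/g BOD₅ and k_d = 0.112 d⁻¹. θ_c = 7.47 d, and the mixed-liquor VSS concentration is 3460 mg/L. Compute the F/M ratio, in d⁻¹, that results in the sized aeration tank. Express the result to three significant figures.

F/M ≈ 0.348 d⁻¹

Rearranging the biomass balance for a CMAS with decay, V = Y·Q·ΔS·θ_c / [X·(1+k_d θ_c)] = 0.718 × 16.9 × (924 − 14.1) × 7.47 / [3460 × (1 + 0.112 × 7.47)] = 8.25×10^4 / 6355 = 12.98 m³.
F/M = Q·S₀ / (V·X) = 16.9 × 924 / (12.98 × 3460) = 0.3477 g BOD₅·(g VSS·d)⁻¹.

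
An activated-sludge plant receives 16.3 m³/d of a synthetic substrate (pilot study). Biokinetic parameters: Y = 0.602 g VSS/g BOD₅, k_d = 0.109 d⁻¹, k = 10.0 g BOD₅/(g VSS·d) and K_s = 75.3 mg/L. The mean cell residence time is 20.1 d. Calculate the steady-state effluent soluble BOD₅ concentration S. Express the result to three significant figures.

S ≈ 2.04 mg/L

From the Monod/SRT balance for a CMAS, S = K_s·(1+k_d θ_c)/[θ_c·(Y k − k_d) − 1] = 75.3 × (1 + 0.109 × 20.1) / [20.1 × (0.602 × 10.0 − 0.109) − 1] = 240.3 / 117.8 = 2.039 mg/L.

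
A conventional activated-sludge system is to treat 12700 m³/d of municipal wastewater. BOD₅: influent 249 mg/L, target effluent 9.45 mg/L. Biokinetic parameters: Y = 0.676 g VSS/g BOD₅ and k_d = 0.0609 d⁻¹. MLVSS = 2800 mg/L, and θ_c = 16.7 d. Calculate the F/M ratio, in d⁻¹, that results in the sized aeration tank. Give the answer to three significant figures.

F/M ≈ 0.186 d⁻¹

Steady-state biomass mass balance: V·X·(1 + k_d·θ_c) = Y·Q·(S₀ − S)·θ_c, so V = 0.676 × 12700 × (249 − 9.45) × 16.7 / [2800 × (1 + 0.0609 × 16.7)] = 3.43×10^7 / 5648 = 6081 m³.
Food-to-microorganism ratio F/M = Q S₀ / (V X) = 12700 × 249 / (6081 × 2800) = 0.1857 d⁻¹.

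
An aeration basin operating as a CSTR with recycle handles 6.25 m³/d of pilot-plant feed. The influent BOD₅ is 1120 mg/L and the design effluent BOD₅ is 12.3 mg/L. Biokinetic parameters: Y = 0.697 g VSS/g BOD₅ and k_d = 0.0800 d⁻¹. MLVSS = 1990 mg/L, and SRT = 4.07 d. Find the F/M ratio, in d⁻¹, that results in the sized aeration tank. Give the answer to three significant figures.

F/M ≈ 0.472 d⁻¹

From the SRT design equation V = Y Q (S₀−S) θ_c / [X (1 + k_d θ_c)] = 0.697 × 6.25 × (1120 − 12.3) × 4.07 / [1990 × (1 + 0.0800 × 4.07)] = 1.96×10^4 / 2638 = 7.445 m³.
F/M = applied load / biomass = Q·S₀/(V·X) = 6.25 × 1120 / (7.445 × 1990) = 0.4725 d⁻¹.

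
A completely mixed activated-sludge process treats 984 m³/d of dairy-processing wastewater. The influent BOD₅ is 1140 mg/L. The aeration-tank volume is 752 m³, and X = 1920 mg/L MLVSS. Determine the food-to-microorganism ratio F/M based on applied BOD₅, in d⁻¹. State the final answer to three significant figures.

F/M ≈ 0.777 d⁻¹

F/M = applied load / biomass = Q·S₀/(V·X) = 984 × 1140 / (752.0 × 1920) = 0.7769 d⁻¹.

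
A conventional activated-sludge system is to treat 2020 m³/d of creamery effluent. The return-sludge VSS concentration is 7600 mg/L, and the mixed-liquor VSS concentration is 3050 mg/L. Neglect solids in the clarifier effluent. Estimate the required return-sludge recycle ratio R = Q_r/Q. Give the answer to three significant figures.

R ≈ 0.670

Mass balance around the secondary clarifier (neglecting effluent solids): R = X / (X_r − X) = 3050 / (7600 − 3050) = 0.6703.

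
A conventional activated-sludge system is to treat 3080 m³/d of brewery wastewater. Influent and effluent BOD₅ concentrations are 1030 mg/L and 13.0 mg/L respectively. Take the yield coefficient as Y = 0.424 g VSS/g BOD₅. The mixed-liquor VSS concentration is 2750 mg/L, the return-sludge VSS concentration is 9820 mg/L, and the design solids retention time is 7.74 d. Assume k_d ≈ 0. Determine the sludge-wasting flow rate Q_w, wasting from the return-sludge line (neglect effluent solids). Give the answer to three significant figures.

V·X = Y·Q·ΔS·θ_c gives V = 0.424 × 3080 × (1030 − 13.0) × 7.74 / 2750 = 3738 m³.
Wasting from the return line (neglecting effluent solids): Q_w = V·X / (θ_c·X_r) = 3738 × 2750 / (7.74 × 9820) = 135.2 m³/d.

Q_w ≈ 135 m³/d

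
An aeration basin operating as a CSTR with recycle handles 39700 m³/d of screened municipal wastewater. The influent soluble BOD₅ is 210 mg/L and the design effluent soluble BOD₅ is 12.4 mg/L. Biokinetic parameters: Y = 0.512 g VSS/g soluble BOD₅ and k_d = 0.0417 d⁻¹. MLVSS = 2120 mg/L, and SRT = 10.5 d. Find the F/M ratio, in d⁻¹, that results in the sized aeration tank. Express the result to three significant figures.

F/M ≈ 0.284 d⁻¹

Rearranging the biomass balance for a CMAS with decay, V = Y·Q·ΔS·θ_c / [X·(1+k_d θ_c)] = 0.512 × 39700 × (210 − 12.4) × 10.5 / [2120 × (1 + 0.0417 × 10.5)] = 4.22×10^7 / 3048 = 13835 m³.
F/M = Q·S₀ / (V·X) = 39700 × 210 / (13835 × 2120) = 0.2842 g soluble BOD₅·(g VSS·d)⁻¹.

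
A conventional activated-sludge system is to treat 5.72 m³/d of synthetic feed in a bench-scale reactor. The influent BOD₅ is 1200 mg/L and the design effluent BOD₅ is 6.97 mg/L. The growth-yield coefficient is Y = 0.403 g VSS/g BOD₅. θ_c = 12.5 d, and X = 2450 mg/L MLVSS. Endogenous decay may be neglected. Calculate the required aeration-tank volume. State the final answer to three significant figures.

V ≈ 14.0 m³

V·X = Y·Q·ΔS·θ_c gives V = 0.403 × 5.72 × (1200 − 6.97) × 12.5 / 2450 = 14.03 m³.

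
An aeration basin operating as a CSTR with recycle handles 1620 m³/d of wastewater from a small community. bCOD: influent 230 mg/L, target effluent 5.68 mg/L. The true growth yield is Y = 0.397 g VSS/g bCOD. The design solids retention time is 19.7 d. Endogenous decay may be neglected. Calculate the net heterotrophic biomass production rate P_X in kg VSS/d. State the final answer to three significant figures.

P_X ≈ 144 kg VSS/d

With endogenous decay neglected, the observed yield equals the true yield: Y_obs = Y = 0.397 g VSS/g bCOD.
Q·(S₀ − S) = 1620 × (230 − 5.68) × 10⁻³ = 363.4 kg/d removed.
P_X = Y_obs · Q(S₀ − S) = 0.3970 × 363.4 = 144.3 kg VSS/d.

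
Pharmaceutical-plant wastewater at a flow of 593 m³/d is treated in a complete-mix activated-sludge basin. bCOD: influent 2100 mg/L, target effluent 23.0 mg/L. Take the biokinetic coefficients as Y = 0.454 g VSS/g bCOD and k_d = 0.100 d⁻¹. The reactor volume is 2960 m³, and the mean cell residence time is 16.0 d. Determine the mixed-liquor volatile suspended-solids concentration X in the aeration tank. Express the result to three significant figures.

X ≈ 1160 mg/L

X = Y·Q·ΔS·θ_c / [V·(1 + k_d θ_c)] = 0.454 × 593 × (2100 − 23.0) × 16.0 / [2960 × (1 + 0.100 × 16.0)] = 1163 mg/L.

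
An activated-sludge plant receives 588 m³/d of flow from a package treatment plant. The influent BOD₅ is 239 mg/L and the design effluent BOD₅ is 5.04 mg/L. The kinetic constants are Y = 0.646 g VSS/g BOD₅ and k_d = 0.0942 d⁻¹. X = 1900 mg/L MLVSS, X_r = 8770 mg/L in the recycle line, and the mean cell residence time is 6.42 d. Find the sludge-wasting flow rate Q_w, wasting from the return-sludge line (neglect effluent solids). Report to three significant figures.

Rearranging the biomass balance for a CMAS with decay, V = Y·Q·ΔS·θ_c / [X·(1+k_d θ_c)] = 0.646 × 588 × (239 − 5.04) × 6.42 / [1900 × (1 + 0.0942 × 6.42)] = 5.71×10^5 / 3049 = 187.1 m³.
Q_w = (V·X)/(θ_c X_r) = 187.1 × 1900 / (6.42 × 8770) = 6.315 m³/d.

Q_w ≈ 6.31 m³/d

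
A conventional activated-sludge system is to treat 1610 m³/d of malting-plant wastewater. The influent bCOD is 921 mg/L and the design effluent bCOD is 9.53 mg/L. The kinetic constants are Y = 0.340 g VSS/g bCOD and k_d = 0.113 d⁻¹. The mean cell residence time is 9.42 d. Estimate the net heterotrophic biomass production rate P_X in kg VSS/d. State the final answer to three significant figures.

The observed yield is Y_obs = Y/(1 + k_d·θ_c) = 0.340 / (1 + 0.113 × 9.42) = 0.340 / 2.064 = 0.1647 g VSS per g bCOD removed.
Mass of bCOD removed per day: Q(S₀ − S) = 1610 × 911.5 g/m³ = 1467 kg/d.
Biomass produced: P_X = Y_obs·Q·ΔS = 0.1647 × 1467 ≈ 241.7 kg VSS/d.

P_X ≈ 242 kg VSS/d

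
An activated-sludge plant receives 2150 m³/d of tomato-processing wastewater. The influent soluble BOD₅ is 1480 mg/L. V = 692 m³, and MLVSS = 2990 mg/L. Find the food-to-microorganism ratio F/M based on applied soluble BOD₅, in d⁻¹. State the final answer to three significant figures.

F/M = applied load / biomass = Q·S₀/(V·X) = 2150 × 1480 / (692.0 × 2990) = 1.538 d⁻¹.

F/M ≈ 1.54 d⁻¹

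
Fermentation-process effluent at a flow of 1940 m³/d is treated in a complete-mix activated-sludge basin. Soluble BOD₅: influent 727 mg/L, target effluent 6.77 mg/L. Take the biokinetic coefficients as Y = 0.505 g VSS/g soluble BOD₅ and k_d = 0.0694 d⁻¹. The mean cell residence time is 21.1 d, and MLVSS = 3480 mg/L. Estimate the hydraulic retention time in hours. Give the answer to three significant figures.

Rearranging the biomass balance for a CMAS with decay, V = Y·Q·ΔS·θ_c / [X·(1+k_d θ_c)] = 0.505 × 1940 × (727 − 6.77) × 21.1 / [3480 × (1 + 0.0694 × 21.1)] = 1.49×10^7 / 8576 = 1736 m³.
τ = V/Q = 1736/1940 = 0.8949 d, or 21.48 h.

τ ≈ 21.5 h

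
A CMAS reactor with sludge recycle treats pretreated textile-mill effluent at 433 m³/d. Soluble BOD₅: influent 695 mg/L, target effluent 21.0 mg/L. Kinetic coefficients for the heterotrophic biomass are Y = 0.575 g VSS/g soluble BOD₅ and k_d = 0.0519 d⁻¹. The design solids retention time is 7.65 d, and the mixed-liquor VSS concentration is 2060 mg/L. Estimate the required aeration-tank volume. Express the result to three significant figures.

V ≈ 446 m³

Rearranging the biomass balance for a CMAS with decay, V = Y·Q·ΔS·θ_c / [X·(1+k_d θ_c)] = 0.575 × 433 × (695 − 21.0) × 7.65 / [2060 × (1 + 0.0519 × 7.65)] = 1.28×10^6 / 2878 = 446.1 m³.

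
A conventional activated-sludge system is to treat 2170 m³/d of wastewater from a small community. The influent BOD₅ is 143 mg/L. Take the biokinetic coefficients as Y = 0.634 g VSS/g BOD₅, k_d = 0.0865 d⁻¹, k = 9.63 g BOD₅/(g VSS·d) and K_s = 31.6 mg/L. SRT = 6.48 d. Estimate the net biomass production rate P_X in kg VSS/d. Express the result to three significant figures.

Effluent substrate depends only on kinetics and SRT: S = K_s(1 + k_d θ_c) / [θ_c(Yk − k_d) − 1] = 31.6 × (1 + 0.0865 × 6.48) / [6.48 × (0.634 × 9.63 − 0.0865) − 1] = 49.31 / 38.00 = 1.298 mg/L.
The observed yield is Y_obs = Y/(1 + k_d·θ_c) = 0.634 / (1 + 0.0865 × 6.48) = 0.634 / 1.561 = 0.4063 g VSS per g BOD₅ removed.
ΔS = 143 − 1.30 = 141.7 mg/L, so the substrate removal rate is 2170 × 141.7/1000 = 307.5 kg BOD₅/d.
Net biomass production P_X = Y_obs × Q·(S₀ − S) = 0.4063 × 307.5 = 124.9 kg VSS/d.

P_X ≈ 125 kg VSS/d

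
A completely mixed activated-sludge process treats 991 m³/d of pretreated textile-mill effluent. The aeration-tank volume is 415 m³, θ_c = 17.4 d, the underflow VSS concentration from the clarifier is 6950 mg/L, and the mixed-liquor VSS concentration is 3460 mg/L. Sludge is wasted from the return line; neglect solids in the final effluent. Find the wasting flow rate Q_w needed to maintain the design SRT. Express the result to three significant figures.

Q_w ≈ 11.9 m³/d

Wasting from the return line (neglecting effluent solids): Q_w = V·X / (θ_c·X_r) = 415.0 × 3460 / (17.4 × 6950) = 11.87 m³/d.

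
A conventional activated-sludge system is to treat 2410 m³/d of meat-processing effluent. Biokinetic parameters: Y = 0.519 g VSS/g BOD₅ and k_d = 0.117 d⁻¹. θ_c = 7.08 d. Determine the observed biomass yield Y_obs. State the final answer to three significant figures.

Y_obs ≈ 0.284 g VSS/g BOD₅

Observed yield with endogenous decay: Y_obs = Y / (1 + k_d·θ_c) = 0.519 / (1 + 0.117 × 7.08) = 0.519 / 1.828 = 0.2839 g VSS/g BOD₅.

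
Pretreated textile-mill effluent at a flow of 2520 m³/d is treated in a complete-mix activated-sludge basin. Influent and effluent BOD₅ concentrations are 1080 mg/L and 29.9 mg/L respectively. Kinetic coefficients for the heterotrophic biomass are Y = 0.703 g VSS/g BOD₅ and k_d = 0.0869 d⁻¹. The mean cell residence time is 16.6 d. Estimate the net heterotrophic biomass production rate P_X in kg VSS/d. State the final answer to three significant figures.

Y_obs = Y / (1 + k_d θ_c) = 0.703 / (1 + 0.0869 × 16.6) = 0.703 / 2.443 = 0.2878.
Q·(S₀ − S) = 2520 × (1080 − 29.9) × 10⁻³ = 2646 kg/d removed.
So the net sludge growth is P_X = 0.2878 × 2646 = 761.6 kg VSS/d.

P_X ≈ 762 kg VSS/d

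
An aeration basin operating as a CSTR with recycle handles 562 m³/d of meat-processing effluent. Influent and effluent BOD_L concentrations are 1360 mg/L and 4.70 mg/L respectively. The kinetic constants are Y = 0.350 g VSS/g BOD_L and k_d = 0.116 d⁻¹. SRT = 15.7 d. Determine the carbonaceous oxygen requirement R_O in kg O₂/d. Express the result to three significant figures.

Correct the yield for decay: Y_obs = Y/(1 + k_d θ_c) = 0.350 / (1 + 0.116 × 15.7) = 0.350 / 2.821 = 0.1241.
Mass of BOD_L removed per day: Q(S₀ − S) = 562 × 1355 g/m³ = 761.7 kg/d.
Net sludge production P_X = 0.1241 × 761.7 = 94.49 kg VSS/d.
R_O = Q·ΔS − 1.42 P_X = 761.7 − 134.2 = 627.5 kg O₂/d.

R_O ≈ 627 kg O₂/d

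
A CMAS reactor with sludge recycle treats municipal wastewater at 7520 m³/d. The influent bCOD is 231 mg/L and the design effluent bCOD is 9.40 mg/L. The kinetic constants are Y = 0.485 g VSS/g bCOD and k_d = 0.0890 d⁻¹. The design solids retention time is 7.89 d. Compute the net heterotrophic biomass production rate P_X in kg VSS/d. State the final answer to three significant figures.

P_X ≈ 475 kg VSS/d

The observed yield is Y_obs = Y/(1 + k_d·θ_c) = 0.485 / (1 + 0.0890 × 7.89) = 0.485 / 1.702 = 0.2849 g VSS per g bCOD removed.
Mass of bCOD removed per day: Q(S₀ − S) = 7520 × 221.6 g/m³ = 1666 kg/d.
P_X = Y_obs · Q(S₀ − S) = 0.2849 × 1666 = 474.8 kg VSS/d.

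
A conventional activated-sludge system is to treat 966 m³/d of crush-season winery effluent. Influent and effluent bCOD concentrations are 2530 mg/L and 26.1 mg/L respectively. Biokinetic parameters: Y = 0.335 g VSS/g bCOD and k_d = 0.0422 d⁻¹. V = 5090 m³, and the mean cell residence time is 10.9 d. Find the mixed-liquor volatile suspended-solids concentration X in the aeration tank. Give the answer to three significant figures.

X ≈ 1190 mg/L

Solving the biomass balance for X: X = Y Q (S₀−S) θ_c / [V (1+k_d θ_c)] = 0.335 × 966 × (2530 − 26.1) × 10.9 / [5090 × (1 + 0.0422 × 10.9)] = 1189 mg/L.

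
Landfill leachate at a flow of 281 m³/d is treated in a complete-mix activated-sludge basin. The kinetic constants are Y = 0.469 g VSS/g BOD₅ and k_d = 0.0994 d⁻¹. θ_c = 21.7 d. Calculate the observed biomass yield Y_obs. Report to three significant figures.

Y_obs ≈ 0.149 g VSS/g BOD₅

The observed yield is Y_obs = Y/(1 + k_d·θ_c) = 0.469 / (1 + 0.0994 × 21.7) = 0.469 / 3.157 = 0.1486 g VSS per g BOD₅ removed.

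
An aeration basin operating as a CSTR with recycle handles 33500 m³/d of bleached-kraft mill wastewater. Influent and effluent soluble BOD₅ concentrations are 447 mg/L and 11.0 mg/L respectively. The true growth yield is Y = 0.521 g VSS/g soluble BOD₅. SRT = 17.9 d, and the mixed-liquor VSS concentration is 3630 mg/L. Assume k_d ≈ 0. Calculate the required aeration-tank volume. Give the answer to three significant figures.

V ≈ 37500 m³

With k_d = 0 the design equation reduces to V = Y Q (S₀−S) θ_c / X = 0.521 × 33500 × (447 − 11.0) × 17.9 / 3630 = 37525 m³.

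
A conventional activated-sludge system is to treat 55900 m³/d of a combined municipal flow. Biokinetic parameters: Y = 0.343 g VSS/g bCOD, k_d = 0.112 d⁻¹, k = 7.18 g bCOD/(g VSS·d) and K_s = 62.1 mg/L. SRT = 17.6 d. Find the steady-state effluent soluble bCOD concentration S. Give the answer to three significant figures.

For a completely mixed reactor with recycle the Lawrence–McCarty relation gives S = K_s·(1 + k_d·θ_c) / [θ_c·(Y·k − k_d) − 1] = 62.1 × (1 + 0.112 × 17.6) / [17.6 × (0.343 × 7.18 − 0.112) − 1] = 184.5 / 40.37 = 4.570 mg/L.

S ≈ 4.57 mg/L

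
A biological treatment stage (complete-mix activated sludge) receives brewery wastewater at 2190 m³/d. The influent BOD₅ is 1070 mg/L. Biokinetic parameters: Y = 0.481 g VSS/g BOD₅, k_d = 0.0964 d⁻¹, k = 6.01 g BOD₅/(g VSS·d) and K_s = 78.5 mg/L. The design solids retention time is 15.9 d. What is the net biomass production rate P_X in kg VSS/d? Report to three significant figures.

For a completely mixed reactor with recycle the Lawrence–McCarty relation gives S = K_s·(1 + k_d·θ_c) / [θ_c·(Y·k − k_d) − 1] = 78.5 × (1 + 0.0964 × 15.9) / [15.9 × (0.481 × 6.01 − 0.0964) − 1] = 198.8 / 43.43 = 4.578 mg/L.
Observed yield with endogenous decay: Y_obs = Y / (1 + k_d·θ_c) = 0.481 / (1 + 0.0964 × 15.9) = 0.481 / 2.533 = 0.1899 g VSS/g BOD₅.
Substrate removed = Q·(S₀ − S) = 2190 m³/d × (1070 − 4.58) g/m³ = 2.33×10^6 g/d = 2333 kg/d.
Biomass produced: P_X = Y_obs·Q·ΔS = 0.1899 × 2333 ≈ 443.1 kg VSS/d.

P_X ≈ 443 kg VSS/d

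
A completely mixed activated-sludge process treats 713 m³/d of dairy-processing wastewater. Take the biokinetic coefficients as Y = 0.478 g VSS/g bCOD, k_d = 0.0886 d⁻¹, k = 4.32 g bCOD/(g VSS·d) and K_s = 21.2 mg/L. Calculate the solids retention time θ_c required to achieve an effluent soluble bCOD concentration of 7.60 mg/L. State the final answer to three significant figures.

At the target effluent, Y k S/(K_s+S) = 0.478×4.32×7.60/28.80 = 0.5449 d⁻¹.
Then 1/θ_c = μ − k_d = 0.5449 − 0.0886 = 0.4563 d⁻¹, giving θ_c = 2.191 d.

θ_c ≈ 2.19 d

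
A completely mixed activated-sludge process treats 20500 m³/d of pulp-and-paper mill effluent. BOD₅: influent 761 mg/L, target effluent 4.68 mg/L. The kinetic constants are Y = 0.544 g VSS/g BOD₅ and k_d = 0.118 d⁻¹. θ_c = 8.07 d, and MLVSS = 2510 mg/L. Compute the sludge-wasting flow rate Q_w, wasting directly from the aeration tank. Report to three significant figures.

Rearranging the biomass balance for a CMAS with decay, V = Y·Q·ΔS·θ_c / [X·(1+k_d θ_c)] = 0.544 × 20500 × (761 − 4.68) × 8.07 / [2510 × (1 + 0.118 × 8.07)] = 6.81×10^7 / 4900 = 13891 m³.
For wasting at MLVSS concentration, Q_w = V/θ_c = 13891/8.07 = 1721 m³/d.

Q_w ≈ 1720 m³/d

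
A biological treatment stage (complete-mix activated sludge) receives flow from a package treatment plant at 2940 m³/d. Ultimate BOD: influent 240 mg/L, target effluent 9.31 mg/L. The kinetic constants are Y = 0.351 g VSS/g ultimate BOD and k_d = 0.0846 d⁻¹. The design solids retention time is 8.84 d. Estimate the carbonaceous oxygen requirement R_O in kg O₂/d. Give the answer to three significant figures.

The observed yield is Y_obs = Y/(1 + k_d·θ_c) = 0.351 / (1 + 0.0846 × 8.84) = 0.351 / 1.748 = 0.2008 g VSS per g ultimate BOD removed.
ΔS = 240 − 9.31 = 230.7 mg/L, so the substrate removal rate is 2940 × 230.7/1000 = 678.2 kg ultimate BOD/d.
Net sludge production P_X = 0.2008 × 678.2 = 136.2 kg VSS/d.
R_O = Q·(S₀ − S) − 1.42·P_X = 678.2 − 1.42 × 136.2 = 484.8 kg O₂/d.

R_O ≈ 485 kg O₂/d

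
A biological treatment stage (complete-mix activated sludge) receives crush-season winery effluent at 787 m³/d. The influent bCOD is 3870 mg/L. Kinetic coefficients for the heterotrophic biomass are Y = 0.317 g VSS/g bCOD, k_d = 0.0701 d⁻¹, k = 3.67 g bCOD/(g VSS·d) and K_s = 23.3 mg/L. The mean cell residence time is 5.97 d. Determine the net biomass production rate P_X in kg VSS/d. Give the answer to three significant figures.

From the Monod/SRT balance for a CMAS, S = K_s·(1+k_d θ_c)/[θ_c·(Y k − k_d) − 1] = 23.3 × (1 + 0.0701 × 5.97) / [5.97 × (0.317 × 3.67 − 0.0701) − 1] = 33.05 / 5.527 = 5.980 mg/L.
Observed yield with endogenous decay: Y_obs = Y / (1 + k_d·θ_c) = 0.317 / (1 + 0.0701 × 5.97) = 0.317 / 1.418 = 0.2235 g VSS/g bCOD.
Mass of bCOD removed per day: Q(S₀ − S) = 787 × 3864 g/m³ = 3041 kg/d.
Net biomass production P_X = Y_obs × Q·(S₀ − S) = 0.2235 × 3041 = 679.6 kg VSS/d.

P_X ≈ 680 kg VSS/d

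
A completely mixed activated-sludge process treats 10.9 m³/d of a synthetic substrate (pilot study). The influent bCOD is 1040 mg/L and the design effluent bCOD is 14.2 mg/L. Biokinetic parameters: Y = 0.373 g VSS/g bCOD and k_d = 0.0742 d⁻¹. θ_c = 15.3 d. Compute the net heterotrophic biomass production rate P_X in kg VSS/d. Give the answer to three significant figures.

The observed yield is Y_obs = Y/(1 + k_d·θ_c) = 0.373 / (1 + 0.0742 × 15.3) = 0.373 / 2.135 = 0.1747 g VSS per g bCOD removed.
Q·(S₀ − S) = 10.9 × (1040 − 14.2) × 10⁻³ = 11.18 kg/d removed.
So the net sludge growth is P_X = 0.1747 × 11.18 = 1.953 kg VSS/d.

P_X ≈ 1.95 kg VSS/d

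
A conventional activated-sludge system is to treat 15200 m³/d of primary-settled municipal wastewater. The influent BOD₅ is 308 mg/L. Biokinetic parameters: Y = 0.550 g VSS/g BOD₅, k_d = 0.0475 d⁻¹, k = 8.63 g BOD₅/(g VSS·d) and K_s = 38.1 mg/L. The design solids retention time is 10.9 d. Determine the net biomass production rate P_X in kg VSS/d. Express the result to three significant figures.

Effluent substrate depends only on kinetics and SRT: S = K_s(1 + k_d θ_c) / [θ_c(Yk − k_d) − 1] = 38.1 × (1 + 0.0475 × 10.9) / [10.9 × (0.550 × 8.63 − 0.0475) − 1] = 57.83 / 50.22 = 1.151 mg/L.
Observed yield with endogenous decay: Y_obs = Y / (1 + k_d·θ_c) = 0.550 / (1 + 0.0475 × 10.9) = 0.550 / 1.518 = 0.3624 g VSS/g BOD₅.
Mass of BOD₅ removed per day: Q(S₀ − S) = 15200 × 306.9 g/m³ = 4664 kg/d.
P_X = Y_obs · Q(S₀ − S) = 0.3624 × 4664 = 1690 kg VSS/d.

P_X ≈ 1690 kg VSS/d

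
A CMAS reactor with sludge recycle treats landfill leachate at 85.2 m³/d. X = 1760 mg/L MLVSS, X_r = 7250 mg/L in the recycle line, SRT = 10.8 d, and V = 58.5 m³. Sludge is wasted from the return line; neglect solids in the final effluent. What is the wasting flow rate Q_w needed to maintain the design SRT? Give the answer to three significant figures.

Q_w ≈ 1.31 m³/d

Q_w = (V·X)/(θ_c X_r) = 58.50 × 1760 / (10.8 × 7250) = 1.315 m³/d.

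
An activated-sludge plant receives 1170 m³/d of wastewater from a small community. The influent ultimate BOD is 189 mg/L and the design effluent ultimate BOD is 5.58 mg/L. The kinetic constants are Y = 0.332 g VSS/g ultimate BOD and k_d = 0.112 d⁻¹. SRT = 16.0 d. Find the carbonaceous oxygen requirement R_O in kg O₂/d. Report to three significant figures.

R_O ≈ 178 kg O₂/d

The observed yield is Y_obs = Y/(1 + k_d·θ_c) = 0.332 / (1 + 0.112 × 16.0) = 0.332 / 2.792 = 0.1189 g VSS per g ultimate BOD removed.
Mass of ultimate BOD removed per day: Q(S₀ − S) = 1170 × 183.4 g/m³ = 214.6 kg/d.
Biomass synthesised: P_X = Y_obs × 214.6 = 25.52 kg VSS/d.
R_O = Q·ΔS − 1.42 P_X = 214.6 − 36.24 = 178.4 kg O₂/d.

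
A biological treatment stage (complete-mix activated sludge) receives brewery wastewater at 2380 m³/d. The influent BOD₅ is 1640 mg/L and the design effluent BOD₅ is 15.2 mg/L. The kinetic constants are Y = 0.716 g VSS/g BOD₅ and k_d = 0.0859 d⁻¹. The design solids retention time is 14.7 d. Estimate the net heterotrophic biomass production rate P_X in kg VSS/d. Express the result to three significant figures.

Observed yield with endogenous decay: Y_obs = Y / (1 + k_d·θ_c) = 0.716 / (1 + 0.0859 × 14.7) = 0.716 / 2.263 = 0.3164 g VSS/g BOD₅.
Substrate removed = Q·(S₀ − S) = 2380 m³/d × (1640 − 15.2) g/m³ = 3.87×10^6 g/d = 3867 kg/d.
Biomass produced: P_X = Y_obs·Q·ΔS = 0.3164 × 3867 ≈ 1224 kg VSS/d.

P_X ≈ 1220 kg VSS/d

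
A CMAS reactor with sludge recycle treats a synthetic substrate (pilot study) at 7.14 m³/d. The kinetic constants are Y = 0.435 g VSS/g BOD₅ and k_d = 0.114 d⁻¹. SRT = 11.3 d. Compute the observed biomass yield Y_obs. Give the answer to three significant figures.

Y_obs = Y / (1 + k_d θ_c) = 0.435 / (1 + 0.114 × 11.3) = 0.435 / 2.288 = 0.1901.

Y_obs ≈ 0.190 g VSS/g BOD₅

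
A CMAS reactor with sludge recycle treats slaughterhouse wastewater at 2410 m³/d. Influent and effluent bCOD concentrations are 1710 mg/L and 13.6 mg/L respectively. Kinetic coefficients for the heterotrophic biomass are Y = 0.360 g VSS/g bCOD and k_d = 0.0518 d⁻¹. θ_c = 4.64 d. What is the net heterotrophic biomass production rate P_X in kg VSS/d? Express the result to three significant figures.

P_X ≈ 1190 kg VSS/d

Y_obs = Y / (1 + k_d θ_c) = 0.360 / (1 + 0.0518 × 4.64) = 0.360 / 1.240 = 0.2902.
ΔS = 1710 − 13.6 = 1696 mg/L, so the substrate removal rate is 2410 × 1696/1000 = 4088 kg bCOD/d.
Biomass produced: P_X = Y_obs·Q·ΔS = 0.2902 × 4088 ≈ 1187 kg VSS/d.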